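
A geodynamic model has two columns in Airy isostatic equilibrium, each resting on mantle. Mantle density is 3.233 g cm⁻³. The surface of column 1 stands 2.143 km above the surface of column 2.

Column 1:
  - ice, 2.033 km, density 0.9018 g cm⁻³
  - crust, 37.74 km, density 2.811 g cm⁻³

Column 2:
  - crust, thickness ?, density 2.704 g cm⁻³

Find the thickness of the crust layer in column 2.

26 km

Take the compensation level at the base of the deeper column (depth z_c below the surface of column 1) and equate Σ ρ_i t_i down to z_c; mantle fills any gap and the z_c terms cancel.
Column 1: 2.033×0.9018 + 37.74×2.811 + (z_c − 39.773)×3.233
Column 2: 2.143×0 + x×2.704 + (z_c − 2.143 − 0 − x)×3.233
The z_c×3.233 term appears on both sides and cancels. Collect the known terms of each column as K = Σ(ρt)_known − 3.233 × (depth of known layers): K_1 = 107.920499 − 3.233×39.773 = −20.6656096; K_2 = 0 − 3.233×(2.143 + 0) = −6.928319.
Balance: K_1 = K_2 − x×(3.233 − 2.704), so x = (K_2 − K_1)/(3.233 − 2.704) = 13.7373/0.529 = 26 km.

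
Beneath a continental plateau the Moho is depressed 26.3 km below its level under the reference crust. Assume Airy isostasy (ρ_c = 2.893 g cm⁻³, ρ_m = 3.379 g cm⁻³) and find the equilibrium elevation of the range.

In Airy isostatic equilibrium: ρ_c h = (ρ_m − ρ_c) r.
h = r (ρ_m − ρ_c) / ρ_c = 26.3 km × (3.379 − 2.893) / 2.893 = 4.42 km.

4.42 km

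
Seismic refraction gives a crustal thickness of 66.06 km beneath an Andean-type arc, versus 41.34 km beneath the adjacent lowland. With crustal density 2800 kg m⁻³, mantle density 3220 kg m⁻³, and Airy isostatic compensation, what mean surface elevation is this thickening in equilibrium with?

Excess crust Δ = 66.06 km − 41.34 km = 24.72 km, split between elevation h and root r with h + r = Δ.
Airy balance ρ_c h = (ρ_m − ρ_c) r gives r = h ρ_c/(ρ_m − ρ_c), so h (1 + ρ_c/(ρ_m − ρ_c)) = Δ, i.e. h = Δ (ρ_m − ρ_c)/ρ_m.
h = 24.72 km × 420/3220 = 3.22 km.

3.22 km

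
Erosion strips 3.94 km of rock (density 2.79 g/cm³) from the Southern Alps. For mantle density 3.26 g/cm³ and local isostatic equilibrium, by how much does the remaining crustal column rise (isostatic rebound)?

Unloading: uplift u = e ρ_c/ρ_m = 3.94 km × 2.79/3.26 = 3.37 km.

3.37 km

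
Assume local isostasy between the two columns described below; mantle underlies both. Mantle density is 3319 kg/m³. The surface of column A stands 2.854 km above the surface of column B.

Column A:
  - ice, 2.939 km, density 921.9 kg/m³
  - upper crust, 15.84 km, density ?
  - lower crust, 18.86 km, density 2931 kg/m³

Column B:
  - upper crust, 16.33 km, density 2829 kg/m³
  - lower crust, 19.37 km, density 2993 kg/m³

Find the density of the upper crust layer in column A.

2720 kg/m³

Take the compensation level at the base of the deeper column (depth z_c below the surface of column A) and equate Σ ρ_i t_i down to z_c; mantle fills any gap and the z_c terms cancel.
Column A: 2.939×921.9 + 15.84×ρ + 18.86×2931 + (z_c − 37.639)×3319
Column B: 2.854×0 + 16.33×2829 + 19.37×2993 + (z_c − 2.854 − 35.7)×3319
The z_c×3319 term appears on both sides and cancels. Collect the known terms of each column as K = Σ(ρt)_known − 3319 × (depth of known layers): K_A = 57988.1241 − 3319×37.639 = −66935.7169; K_B = 104171.98 − 3319×(2.854 + 35.7) = −23788.746.
Balance: K_A + 15.84×ρ = K_B, so ρ = (K_B − K_A)/15.84 = 43147/15.84 = 2720 kg/m³.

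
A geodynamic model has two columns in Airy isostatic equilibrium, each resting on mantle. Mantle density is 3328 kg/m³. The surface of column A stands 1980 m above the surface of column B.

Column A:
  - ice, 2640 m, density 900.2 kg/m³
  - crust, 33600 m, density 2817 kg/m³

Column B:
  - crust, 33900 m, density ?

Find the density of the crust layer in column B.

Take the compensation level at the base of the deeper column (depth z_c below the surface of column A) and equate Σ ρ_i t_i down to z_c; mantle fills any gap and the z_c terms cancel.
Column A: 2640×900.2 + 33600×2817 + (z_c − 36240)×3328
Column B: 1980×0 + 33900×ρ + (z_c − 1980 − 33900)×3328
The z_c×3328 term appears on both sides and cancels. Collect the known terms of each column as K = Σ(ρt)_known − 3328 × (depth of known layers): K_A = 97027728 − 3328×36240 = −23578992; K_B = 0 − 3328×(1980 + 33900) = −119408640.
Balance: K_A = K_B + 33900×ρ, so ρ = (K_A − K_B)/33900 = 95829600/33900 = 2830 kg/m³.

2830 kg/m³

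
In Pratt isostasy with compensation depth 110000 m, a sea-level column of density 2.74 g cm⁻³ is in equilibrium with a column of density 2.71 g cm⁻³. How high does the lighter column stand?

1220 m

ρ_ref D = ρ (D + h) → h = D (ρ_ref − ρ)/ρ.
h = 110000 m × (2.74 − 2.71)/2.71 = 1220 m.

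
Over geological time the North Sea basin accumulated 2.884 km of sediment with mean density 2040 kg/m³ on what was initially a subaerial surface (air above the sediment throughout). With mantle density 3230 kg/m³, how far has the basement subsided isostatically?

Subaerial load: s = t ρ_sed / ρ_m = 2.884 km × 2040/3230 = 1.82 km.

1.82 km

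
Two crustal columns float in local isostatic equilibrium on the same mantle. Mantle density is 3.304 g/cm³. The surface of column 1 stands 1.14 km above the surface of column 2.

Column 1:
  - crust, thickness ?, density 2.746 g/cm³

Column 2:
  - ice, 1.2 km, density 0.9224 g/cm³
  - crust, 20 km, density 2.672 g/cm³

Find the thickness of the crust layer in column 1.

Take the compensation level at the base of the deeper column (depth z_c below the surface of column 1) and equate Σ ρ_i t_i down to z_c; mantle fills any gap and the z_c terms cancel.
Column 1: x×2.746 + (z_c − 0 − x)×3.304
Column 2: 1.14×0 + 1.2×0.9224 + 20×2.672 + (z_c − 1.14 − 21.2)×3.304
The z_c×3.304 term appears on both sides and cancels. Collect the known terms of each column as K = Σ(ρt)_known − 3.304 × (depth of known layers): K_1 = 0 − 3.304×0 = 0; K_2 = 54.54688 − 3.304×(1.14 + 21.2) = −19.26448.
Balance: K_1 − x×(3.304 − 2.746) = K_2, so x = (K_1 − K_2)/(3.304 − 2.746) = 19.2645/0.558 = 34.5 km.

34.5 km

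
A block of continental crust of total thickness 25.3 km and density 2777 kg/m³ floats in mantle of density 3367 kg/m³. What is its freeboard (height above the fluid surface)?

4.43 km

Floating equilibrium: submerged depth d = t ρ_obj/ρ_fluid = 25.3 km × 2777/3367 = 20.87 km.
Freeboard = t − d = 25.3 km − 20.87 km = 4.43 km.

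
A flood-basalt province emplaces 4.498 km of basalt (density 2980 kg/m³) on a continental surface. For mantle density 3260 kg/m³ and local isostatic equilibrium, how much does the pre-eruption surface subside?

Subaerial loading: s = t ρ_load / ρ_m.
s = 4.498 km × 2980/3260 = 4.11 km.

4.11 km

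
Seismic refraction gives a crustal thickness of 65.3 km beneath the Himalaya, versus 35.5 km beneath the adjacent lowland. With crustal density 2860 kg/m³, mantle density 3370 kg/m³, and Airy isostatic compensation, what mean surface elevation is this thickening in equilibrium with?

4.51 km

Excess crust Δ = 65.3 km − 35.5 km = 29.8 km, split between elevation h and root r with h + r = Δ.
Airy balance ρ_c h = (ρ_m − ρ_c) r gives r = h ρ_c/(ρ_m − ρ_c), so h (1 + ρ_c/(ρ_m − ρ_c)) = Δ, i.e. h = Δ (ρ_m − ρ_c)/ρ_m.
h = 29.8 km × 510/3370 = 4.51 km.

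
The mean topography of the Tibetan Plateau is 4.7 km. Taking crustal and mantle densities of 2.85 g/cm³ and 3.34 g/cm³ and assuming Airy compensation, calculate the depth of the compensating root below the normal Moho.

In Airy isostatic equilibrium: the weight of the topography is balanced by the buoyancy of the root, ρ_c h = (ρ_m − ρ_c) r.
r = h · ρ_c / (ρ_m − ρ_c) = 4.7 km × 2.85 / (3.34 − 2.85) = 27.3 km.

27.3 km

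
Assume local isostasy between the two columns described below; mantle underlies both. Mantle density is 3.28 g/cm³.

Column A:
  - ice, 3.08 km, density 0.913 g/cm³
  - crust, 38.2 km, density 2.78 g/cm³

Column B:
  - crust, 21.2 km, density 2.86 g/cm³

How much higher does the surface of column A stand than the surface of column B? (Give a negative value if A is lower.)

5.33 km

For any compensation level in the mantle, the mantle terms cancel and isostasy reduces to e = (Σt_A − Σt_B) − (Σ(ρt)_A − Σ(ρt)_B) / ρ_m.
Σt_A = 41.28 km; Σt_B = 21.2 km; Σ(ρt)_A = 109.00804; Σ(ρt)_B = 60.632 (in km·g/cm³).
e = (41.28 − 21.2) − (109.00804 − 60.632) / 3.28 = 5.33 km.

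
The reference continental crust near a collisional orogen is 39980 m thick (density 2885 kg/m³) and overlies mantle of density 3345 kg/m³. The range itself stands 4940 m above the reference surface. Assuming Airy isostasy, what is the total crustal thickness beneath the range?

Root depth r = h ρ_c / (ρ_m − ρ_c) = 4940 m × 2885 / 460 = 30980 m.
Total thickness = T + h + r = 39980 m + 4940 m + 30980 m = 75900 m.

75900 m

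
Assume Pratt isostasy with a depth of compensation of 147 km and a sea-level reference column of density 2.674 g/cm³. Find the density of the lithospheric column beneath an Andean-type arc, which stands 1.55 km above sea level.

2.65 g/cm³

Pratt balance: ρ_ref D = ρ (D + h).
ρ = ρ_ref D/(D + h) = 2.674 × 147 km/(147 km + 1.55 km) = 2.65 g/cm³.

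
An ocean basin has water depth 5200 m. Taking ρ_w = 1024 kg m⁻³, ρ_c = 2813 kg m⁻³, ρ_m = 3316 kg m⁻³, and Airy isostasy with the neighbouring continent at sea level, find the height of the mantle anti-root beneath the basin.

18500 m

Balancing pressure at the compensation depth: replacing crust with seawater at the top is compensated by replacing crust with mantle at the base: d (ρ_c − ρ_w) = a (ρ_m − ρ_c).
a = d (ρ_c − ρ_w)/(ρ_m − ρ_c) = 5200 m × 1789/503 = 18500 m.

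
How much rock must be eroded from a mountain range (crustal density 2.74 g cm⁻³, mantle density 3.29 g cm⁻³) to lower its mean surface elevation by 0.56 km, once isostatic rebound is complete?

3.35 km

Net drop Δ = e − u = e − e ρ_c/ρ_m = e (ρ_m − ρ_c)/ρ_m.
e = Δ ρ_m/(ρ_m − ρ_c) = 0.56 km × 3.29/0.55 = 3.35 km.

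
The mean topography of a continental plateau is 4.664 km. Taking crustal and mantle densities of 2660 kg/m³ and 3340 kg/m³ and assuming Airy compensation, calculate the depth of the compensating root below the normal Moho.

Equating mass per unit area of the two columns: the weight of the topography is balanced by the buoyancy of the root, ρ_c h = (ρ_m − ρ_c) r.
r = h · ρ_c / (ρ_m − ρ_c) = 4.664 km × 2660 / (3340 − 2660) = 18.2 km.

18.2 km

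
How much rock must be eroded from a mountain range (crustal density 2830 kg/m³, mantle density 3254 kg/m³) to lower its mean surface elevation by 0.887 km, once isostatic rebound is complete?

Net drop Δ = e − u = e − e ρ_c/ρ_m = e (ρ_m − ρ_c)/ρ_m.
e = Δ ρ_m/(ρ_m − ρ_c) = 0.887 km × 3254/424 = 6.81 km.

6.81 km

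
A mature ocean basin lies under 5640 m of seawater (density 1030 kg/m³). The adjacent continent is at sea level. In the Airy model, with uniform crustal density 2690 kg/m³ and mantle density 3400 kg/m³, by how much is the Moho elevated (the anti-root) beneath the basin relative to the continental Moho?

13200 m

In Airy isostatic equilibrium: replacing crust with seawater at the top is compensated by replacing crust with mantle at the base: d (ρ_c − ρ_w) = a (ρ_m − ρ_c).
a = d (ρ_c − ρ_w)/(ρ_m − ρ_c) = 5640 m × 1660/710 = 13200 m.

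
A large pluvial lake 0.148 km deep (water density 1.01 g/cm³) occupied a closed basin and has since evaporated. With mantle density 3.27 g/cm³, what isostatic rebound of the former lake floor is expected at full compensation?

u = d ρ_w/ρ_m = 0.148 km × 1.01/3.27 = 0.0457 km.

0.0457 km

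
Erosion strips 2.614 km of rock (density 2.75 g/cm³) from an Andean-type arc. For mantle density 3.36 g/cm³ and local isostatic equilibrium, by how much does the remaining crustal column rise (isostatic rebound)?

Unloading: uplift u = e ρ_c/ρ_m = 2.614 km × 2.75/3.36 = 2.14 km.

2.14 km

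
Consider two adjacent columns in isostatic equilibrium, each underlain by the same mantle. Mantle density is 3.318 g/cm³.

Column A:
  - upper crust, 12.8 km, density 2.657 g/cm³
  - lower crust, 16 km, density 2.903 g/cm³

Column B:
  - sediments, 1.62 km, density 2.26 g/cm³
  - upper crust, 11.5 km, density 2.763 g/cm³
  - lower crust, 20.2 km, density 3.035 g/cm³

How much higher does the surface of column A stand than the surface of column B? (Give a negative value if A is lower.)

0.388 km

For any compensation level in the mantle, the mantle terms cancel and isostasy reduces to e = (Σt_A − Σt_B) − (Σ(ρt)_A − Σ(ρt)_B) / ρ_m.
Σt_A = 28.8 km; Σt_B = 33.32 km; Σ(ρt)_A = 80.4576; Σ(ρt)_B = 96.7427 (in km·g/cm³).
e = (28.8 − 33.32) − (80.4576 − 96.7427) / 3.318 = 0.388 km.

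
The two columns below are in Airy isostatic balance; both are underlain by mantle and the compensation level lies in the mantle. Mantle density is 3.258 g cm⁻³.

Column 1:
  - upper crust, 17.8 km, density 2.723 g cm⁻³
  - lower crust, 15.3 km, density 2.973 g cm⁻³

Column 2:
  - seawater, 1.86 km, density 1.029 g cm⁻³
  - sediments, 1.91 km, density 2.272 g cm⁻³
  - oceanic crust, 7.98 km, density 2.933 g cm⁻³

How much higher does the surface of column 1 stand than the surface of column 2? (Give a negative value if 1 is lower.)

1.61 km

For any compensation level in the mantle, the mantle terms cancel and isostasy reduces to e = (Σt_1 − Σt_2) − (Σ(ρt)_1 − Σ(ρt)_2) / ρ_m.
Σt_1 = 33.1 km; Σt_2 = 11.75 km; Σ(ρt)_1 = 93.9563; Σ(ρt)_2 = 29.6588 (in km·g cm⁻³).
e = (33.1 − 11.75) − (93.9563 − 29.6588) / 3.258 = 1.61 km.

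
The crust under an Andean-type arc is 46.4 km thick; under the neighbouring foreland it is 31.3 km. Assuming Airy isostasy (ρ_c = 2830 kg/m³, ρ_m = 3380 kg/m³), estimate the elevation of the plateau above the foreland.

2.46 km

Excess crust Δ = 46.4 km − 31.3 km = 15.1 km, split between elevation h and root r with h + r = Δ.
Airy balance ρ_c h = (ρ_m − ρ_c) r gives r = h ρ_c/(ρ_m − ρ_c), so h (1 + ρ_c/(ρ_m − ρ_c)) = Δ, i.e. h = Δ (ρ_m − ρ_c)/ρ_m.
h = 15.1 km × 550/3380 = 2.46 km.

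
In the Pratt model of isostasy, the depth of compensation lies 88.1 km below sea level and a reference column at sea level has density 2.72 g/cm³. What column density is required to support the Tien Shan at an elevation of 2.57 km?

2.64 g/cm³

Pratt balance: ρ_ref D = ρ (D + h).
ρ = ρ_ref D/(D + h) = 2.72 × 88.1 km/(88.1 km + 2.57 km) = 2.64 g/cm³.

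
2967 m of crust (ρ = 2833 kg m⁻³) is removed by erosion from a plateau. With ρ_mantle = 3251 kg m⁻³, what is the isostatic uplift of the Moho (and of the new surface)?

Unloading: uplift u = e ρ_c/ρ_m = 2967 m × 2833/3251 = 2590 m.

2590 m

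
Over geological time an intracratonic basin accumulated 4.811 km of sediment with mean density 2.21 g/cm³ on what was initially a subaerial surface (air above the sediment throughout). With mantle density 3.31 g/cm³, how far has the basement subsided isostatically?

3.21 km

Subaerial load: s = t ρ_sed / ρ_m = 4.811 km × 2.21/3.31 = 3.21 km.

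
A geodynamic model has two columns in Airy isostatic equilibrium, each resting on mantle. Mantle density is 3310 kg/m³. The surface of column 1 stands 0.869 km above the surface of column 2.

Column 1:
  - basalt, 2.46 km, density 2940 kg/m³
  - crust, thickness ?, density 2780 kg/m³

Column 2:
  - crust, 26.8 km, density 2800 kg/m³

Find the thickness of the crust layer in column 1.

29.5 km

Take the compensation level at the base of the deeper column (depth z_c below the surface of column 1) and equate Σ ρ_i t_i down to z_c; mantle fills any gap and the z_c terms cancel.
Column 1: 2.46×2940 + x×2780 + (z_c − 2.46 − x)×3310
Column 2: 0.869×0 + 26.8×2800 + (z_c − 0.869 − 26.8)×3310
The z_c×3310 term appears on both sides and cancels. Collect the known terms of each column as K = Σ(ρt)_known − 3310 × (depth of known layers): K_1 = 7232.4 − 3310×2.46 = −910.2; K_2 = 75040 − 3310×(0.869 + 26.8) = −16544.39.
Balance: K_1 − x×(3310 − 2780) = K_2, so x = (K_1 − K_2)/(3310 − 2780) = 15634.2/530 = 29.5 km.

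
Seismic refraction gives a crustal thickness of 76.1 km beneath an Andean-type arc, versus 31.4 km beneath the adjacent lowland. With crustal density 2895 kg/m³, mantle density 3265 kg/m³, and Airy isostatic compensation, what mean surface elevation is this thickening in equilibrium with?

Excess crust Δ = 76.1 km − 31.4 km = 44.7 km, split between elevation h and root r with h + r = Δ.
Airy balance ρ_c h = (ρ_m − ρ_c) r gives r = h ρ_c/(ρ_m − ρ_c), so h (1 + ρ_c/(ρ_m − ρ_c)) = Δ, i.e. h = Δ (ρ_m − ρ_c)/ρ_m.
h = 44.7 km × 370/3265 = 5.07 km.

5.07 km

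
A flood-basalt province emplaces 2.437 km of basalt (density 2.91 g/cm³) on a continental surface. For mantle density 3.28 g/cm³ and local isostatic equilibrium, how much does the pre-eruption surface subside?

2.16 km

Subaerial loading: s = t ρ_load / ρ_m.
s = 2.437 km × 2.91/3.28 = 2.16 km.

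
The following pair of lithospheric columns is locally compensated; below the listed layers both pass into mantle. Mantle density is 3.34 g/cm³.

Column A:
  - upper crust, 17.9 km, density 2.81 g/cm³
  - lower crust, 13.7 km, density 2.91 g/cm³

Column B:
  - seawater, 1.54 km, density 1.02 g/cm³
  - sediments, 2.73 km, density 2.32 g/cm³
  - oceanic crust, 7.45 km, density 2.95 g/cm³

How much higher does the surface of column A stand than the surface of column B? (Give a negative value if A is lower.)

1.83 km

For any compensation level in the mantle, the mantle terms cancel and isostasy reduces to e = (Σt_A − Σt_B) − (Σ(ρt)_A − Σ(ρt)_B) / ρ_m.
Σt_A = 31.6 km; Σt_B = 11.72 km; Σ(ρt)_A = 90.166; Σ(ρt)_B = 29.8819 (in km·g/cm³).
e = (31.6 − 11.72) − (90.166 − 29.8819) / 3.34 = 1.83 km.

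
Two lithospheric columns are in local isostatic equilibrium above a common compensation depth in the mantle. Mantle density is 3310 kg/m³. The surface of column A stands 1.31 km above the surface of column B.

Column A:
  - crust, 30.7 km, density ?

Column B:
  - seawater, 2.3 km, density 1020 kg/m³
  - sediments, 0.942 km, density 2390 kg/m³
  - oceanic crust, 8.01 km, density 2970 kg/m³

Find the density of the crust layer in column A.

2880 kg/m³

Take the compensation level at the base of the deeper column (depth z_c below the surface of column A) and equate Σ ρ_i t_i down to z_c; mantle fills any gap and the z_c terms cancel.
Column A: 30.7×ρ + (z_c − 30.7)×3310
Column B: 1.31×0 + 2.3×1020 + 0.942×2390 + 8.01×2970 + (z_c − 1.31 − 11.252)×3310
The z_c×3310 term appears on both sides and cancels. Collect the known terms of each column as K = Σ(ρt)_known − 3310 × (depth of known layers): K_A = 0 − 3310×30.7 = −101617; K_B = 28387.08 − 3310×(1.31 + 11.252) = −13193.14.
Balance: K_A + 30.7×ρ = K_B, so ρ = (K_B − K_A)/30.7 = 88423.9/30.7 = 2880 kg/m³.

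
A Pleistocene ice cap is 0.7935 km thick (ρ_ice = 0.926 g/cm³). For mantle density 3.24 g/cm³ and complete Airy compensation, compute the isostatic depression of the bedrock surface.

0.227 km

Isostatic balance requires: the ice load ρ_ice t is balanced by mantle displaced below, ρ_m s.
s = t ρ_ice / ρ_m = 0.7935 km × 0.926/3.24 = 0.227 km.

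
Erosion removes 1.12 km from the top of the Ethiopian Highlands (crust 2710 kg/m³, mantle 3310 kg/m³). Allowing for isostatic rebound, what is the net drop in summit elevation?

0.203 km

Rebound u = e ρ_c/ρ_m = 1.12 km × 2710/3310 = 0.917 km.
Net surface drop = e − u = 1.12 km − 0.917 km = e (ρ_m − ρ_c)/ρ_m = 0.203 km.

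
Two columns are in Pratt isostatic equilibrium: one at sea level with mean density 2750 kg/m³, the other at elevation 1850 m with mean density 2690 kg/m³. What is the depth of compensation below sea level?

82900 m

ρ_ref D = ρ (D + h) → D (ρ_ref − ρ) = ρ h.
D = ρ h/(ρ_ref − ρ) = 2690 × 1850 m/(2750 − 2690) = 82900 m.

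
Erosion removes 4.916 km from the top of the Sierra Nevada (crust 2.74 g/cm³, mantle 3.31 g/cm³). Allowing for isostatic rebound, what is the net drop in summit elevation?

Rebound u = e ρ_c/ρ_m = 4.916 km × 2.74/3.31 = 4.069 km.
Net surface drop = e − u = 4.916 km − 4.069 km = e (ρ_m − ρ_c)/ρ_m = 0.847 km.

0.847 km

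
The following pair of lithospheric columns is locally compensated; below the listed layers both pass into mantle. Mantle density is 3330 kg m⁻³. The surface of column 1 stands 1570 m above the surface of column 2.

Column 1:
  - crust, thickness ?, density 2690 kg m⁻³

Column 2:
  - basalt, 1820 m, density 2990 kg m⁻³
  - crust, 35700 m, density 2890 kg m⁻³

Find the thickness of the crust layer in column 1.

Take the compensation level at the base of the deeper column (depth z_c below the surface of column 1) and equate Σ ρ_i t_i down to z_c; mantle fills any gap and the z_c terms cancel.
Column 1: x×2690 + (z_c − 0 − x)×3330
Column 2: 1570×0 + 1820×2990 + 35700×2890 + (z_c − 1570 − 37520)×3330
The z_c×3330 term appears on both sides and cancels. Collect the known terms of each column as K = Σ(ρt)_known − 3330 × (depth of known layers): K_1 = 0 − 3330×0 = 0; K_2 = 108614800 − 3330×(1570 + 37520) = −21554900.
Balance: K_1 − x×(3330 − 2690) = K_2, so x = (K_1 − K_2)/(3330 − 2690) = 21554900/640 = 33700 m.

33700 m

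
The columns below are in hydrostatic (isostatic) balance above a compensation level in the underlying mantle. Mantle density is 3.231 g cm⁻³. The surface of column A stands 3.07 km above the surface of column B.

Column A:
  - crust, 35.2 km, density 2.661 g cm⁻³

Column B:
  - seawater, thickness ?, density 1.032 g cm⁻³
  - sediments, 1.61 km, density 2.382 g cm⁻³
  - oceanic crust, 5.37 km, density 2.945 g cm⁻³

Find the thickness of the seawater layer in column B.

3.29 km

Take the compensation level at the base of the deeper column (depth z_c below the surface of column A) and equate Σ ρ_i t_i down to z_c; mantle fills any gap and the z_c terms cancel.
Column A: 35.2×2.661 + (z_c − 35.2)×3.231
Column B: 3.07×0 + x×1.032 + 1.61×2.382 + 5.37×2.945 + (z_c − 3.07 − 6.98 − x)×3.231
The z_c×3.231 term appears on both sides and cancels. Collect the known terms of each column as K = Σ(ρt)_known − 3.231 × (depth of known layers): K_A = 93.6672 − 3.231×35.2 = −20.064; K_B = 19.64967 − 3.231×(3.07 + 6.98) = −12.82188.
Balance: K_A = K_B − x×(3.231 − 1.032), so x = (K_B − K_A)/(3.231 − 1.032) = 7.24212/2.199 = 3.29 km.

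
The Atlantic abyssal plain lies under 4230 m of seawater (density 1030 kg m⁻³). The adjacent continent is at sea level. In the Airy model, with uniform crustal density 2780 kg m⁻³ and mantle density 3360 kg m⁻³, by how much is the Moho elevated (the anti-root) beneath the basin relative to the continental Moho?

For local isostatic compensation: replacing crust with seawater at the top is compensated by replacing crust with mantle at the base: d (ρ_c − ρ_w) = a (ρ_m − ρ_c).
a = d (ρ_c − ρ_w)/(ρ_m − ρ_c) = 4230 m × 1750/580 = 12800 m.

12800 m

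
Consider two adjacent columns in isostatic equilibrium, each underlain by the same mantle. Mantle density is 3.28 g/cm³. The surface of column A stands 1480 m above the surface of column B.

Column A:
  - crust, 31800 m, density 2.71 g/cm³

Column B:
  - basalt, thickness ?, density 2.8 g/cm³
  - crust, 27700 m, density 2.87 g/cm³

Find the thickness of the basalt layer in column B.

3990 m

Take the compensation level at the base of the deeper column (depth z_c below the surface of column A) and equate Σ ρ_i t_i down to z_c; mantle fills any gap and the z_c terms cancel.
Column A: 31800×2.71 + (z_c − 31800)×3.28
Column B: 1480×0 + x×2.8 + 27700×2.87 + (z_c − 1480 − 27700 − x)×3.28
The z_c×3.28 term appears on both sides and cancels. Collect the known terms of each column as K = Σ(ρt)_known − 3.28 × (depth of known layers): K_A = 86178 − 3.28×31800 = −18126; K_B = 79499 − 3.28×(1480 + 27700) = −16211.4.
Balance: K_A = K_B − x×(3.28 − 2.8), so x = (K_B − K_A)/(3.28 − 2.8) = 1914.6/0.48 = 3990 m.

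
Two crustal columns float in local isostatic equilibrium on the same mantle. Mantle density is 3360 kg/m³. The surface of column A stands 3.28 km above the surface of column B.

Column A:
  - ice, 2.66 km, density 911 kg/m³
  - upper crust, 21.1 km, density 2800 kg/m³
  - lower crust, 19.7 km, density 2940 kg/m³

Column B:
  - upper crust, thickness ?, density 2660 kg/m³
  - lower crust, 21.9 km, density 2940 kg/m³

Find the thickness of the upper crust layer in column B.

9.12 km

Take the compensation level at the base of the deeper column (depth z_c below the surface of column A) and equate Σ ρ_i t_i down to z_c; mantle fills any gap and the z_c terms cancel.
Column A: 2.66×911 + 21.1×2800 + 19.7×2940 + (z_c − 43.46)×3360
Column B: 3.28×0 + x×2660 + 21.9×2940 + (z_c − 3.28 − 21.9 − x)×3360
The z_c×3360 term appears on both sides and cancels. Collect the known terms of each column as K = Σ(ρt)_known − 3360 × (depth of known layers): K_A = 119421.26 − 3360×43.46 = −26604.34; K_B = 64386 − 3360×(3.28 + 21.9) = −20218.8.
Balance: K_A = K_B − x×(3360 − 2660), so x = (K_B − K_A)/(3360 − 2660) = 6385.54/700 = 9.12 km.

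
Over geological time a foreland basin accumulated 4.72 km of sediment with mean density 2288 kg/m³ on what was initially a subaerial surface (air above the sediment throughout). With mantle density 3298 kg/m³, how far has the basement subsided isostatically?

3.27 km

Subaerial load: s = t ρ_sed / ρ_m = 4.72 km × 2288/3298 = 3.27 km.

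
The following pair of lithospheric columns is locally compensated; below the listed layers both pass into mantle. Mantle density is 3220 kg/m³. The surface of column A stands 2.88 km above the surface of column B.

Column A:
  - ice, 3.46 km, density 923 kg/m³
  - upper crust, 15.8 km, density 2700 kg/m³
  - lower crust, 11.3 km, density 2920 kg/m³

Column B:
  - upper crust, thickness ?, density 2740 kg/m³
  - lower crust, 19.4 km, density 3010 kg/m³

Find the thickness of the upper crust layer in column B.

12.9 km

Take the compensation level at the base of the deeper column (depth z_c below the surface of column A) and equate Σ ρ_i t_i down to z_c; mantle fills any gap and the z_c terms cancel.
Column A: 3.46×923 + 15.8×2700 + 11.3×2920 + (z_c − 30.56)×3220
Column B: 2.88×0 + x×2740 + 19.4×3010 + (z_c − 2.88 − 19.4 − x)×3220
The z_c×3220 term appears on both sides and cancels. Collect the known terms of each column as K = Σ(ρt)_known − 3220 × (depth of known layers): K_A = 78849.58 − 3220×30.56 = −19553.62; K_B = 58394 − 3220×(2.88 + 19.4) = −13347.6.
Balance: K_A = K_B − x×(3220 − 2740), so x = (K_B − K_A)/(3220 − 2740) = 6206.02/480 = 12.9 km.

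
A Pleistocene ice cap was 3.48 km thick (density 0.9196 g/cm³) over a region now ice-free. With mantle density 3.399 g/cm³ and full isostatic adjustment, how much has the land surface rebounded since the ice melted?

0.942 km

Removing the load lets mantle flow back in; uplift u satisfies ρ_ice t = ρ_m u.
u = t ρ_ice/ρ_m = 3.48 km × 0.9196/3.399 = 0.942 km.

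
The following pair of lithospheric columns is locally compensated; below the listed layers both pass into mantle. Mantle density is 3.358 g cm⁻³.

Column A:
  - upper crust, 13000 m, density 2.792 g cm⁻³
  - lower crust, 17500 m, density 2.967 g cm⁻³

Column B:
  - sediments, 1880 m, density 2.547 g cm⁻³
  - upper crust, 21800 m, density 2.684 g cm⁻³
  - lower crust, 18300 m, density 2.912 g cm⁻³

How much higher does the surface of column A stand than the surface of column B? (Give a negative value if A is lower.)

−3030 m

For any compensation level in the mantle, the mantle terms cancel and isostasy reduces to e = (Σt_A − Σt_B) − (Σ(ρt)_A − Σ(ρt)_B) / ρ_m.
Σt_A = 30500 m; Σt_B = 41980 m; Σ(ρt)_A = 88218.5; Σ(ρt)_B = 116589.16 (in m·g cm⁻³).
e = (30500 − 41980) − (88218.5 − 116589.16) / 3.358 = −3030 m.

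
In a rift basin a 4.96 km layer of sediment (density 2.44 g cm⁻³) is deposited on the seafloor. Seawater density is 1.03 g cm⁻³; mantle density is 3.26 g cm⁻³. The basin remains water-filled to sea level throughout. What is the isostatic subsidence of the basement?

Submarine loading: the sediment displaces seawater, and the subsidence is in turn flooded, so s (ρ_m − ρ_w) = t (ρ_sed − ρ_w).
s = 4.96 km × (2.44 − 1.03) / (3.26 − 1.03) = 3.14 km.

3.14 km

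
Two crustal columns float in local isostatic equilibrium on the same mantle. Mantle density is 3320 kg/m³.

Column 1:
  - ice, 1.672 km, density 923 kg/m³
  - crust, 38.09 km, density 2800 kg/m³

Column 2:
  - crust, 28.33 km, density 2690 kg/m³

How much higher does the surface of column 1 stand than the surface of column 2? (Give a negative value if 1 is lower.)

For any compensation level in the mantle, the mantle terms cancel and isostasy reduces to e = (Σt_1 − Σt_2) − (Σ(ρt)_1 − Σ(ρt)_2) / ρ_m.
Σt_1 = 39.762 km; Σt_2 = 28.33 km; Σ(ρt)_1 = 108195.256; Σ(ρt)_2 = 76207.7 (in km·kg/m³).
e = (39.762 − 28.33) − (108195.256 − 76207.7) / 3320 = 1.8 km.

1.8 km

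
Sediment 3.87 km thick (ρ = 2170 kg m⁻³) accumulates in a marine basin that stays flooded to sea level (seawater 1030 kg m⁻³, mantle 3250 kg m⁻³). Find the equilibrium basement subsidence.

Submarine loading: the sediment displaces seawater, and the subsidence is in turn flooded, so s (ρ_m − ρ_w) = t (ρ_sed − ρ_w).
s = 3.87 km × (2170 − 1030) / (3250 − 1030) = 1.99 km.

1.99 km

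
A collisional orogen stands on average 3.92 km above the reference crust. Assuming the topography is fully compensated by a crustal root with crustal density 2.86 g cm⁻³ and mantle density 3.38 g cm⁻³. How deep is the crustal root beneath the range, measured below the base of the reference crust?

21.6 km

Balancing pressure at the compensation depth: the weight of the topography is balanced by the buoyancy of the root, ρ_c h = (ρ_m − ρ_c) r.
r = h · ρ_c / (ρ_m − ρ_c) = 3.92 km × 2.86 / (3.38 − 2.86) = 21.6 km.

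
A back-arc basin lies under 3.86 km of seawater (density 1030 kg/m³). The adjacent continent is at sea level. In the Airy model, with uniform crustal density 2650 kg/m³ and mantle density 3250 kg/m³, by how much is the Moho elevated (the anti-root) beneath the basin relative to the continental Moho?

10.4 km

For local isostatic compensation: replacing crust with seawater at the top is compensated by replacing crust with mantle at the base: d (ρ_c − ρ_w) = a (ρ_m − ρ_c).
a = d (ρ_c − ρ_w)/(ρ_m − ρ_c) = 3.86 km × 1620/600 = 10.4 km.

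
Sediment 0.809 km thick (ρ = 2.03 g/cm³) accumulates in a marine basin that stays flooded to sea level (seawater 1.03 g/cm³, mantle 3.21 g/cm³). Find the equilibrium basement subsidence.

Submarine loading: the sediment displaces seawater, and the subsidence is in turn flooded, so s (ρ_m − ρ_w) = t (ρ_sed − ρ_w).
s = 0.809 km × (2.03 − 1.03) / (3.21 − 1.03) = 0.371 km.

0.371 km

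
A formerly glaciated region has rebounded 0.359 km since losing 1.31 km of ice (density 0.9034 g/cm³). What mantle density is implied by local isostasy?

ρ_m = ρ_ice t / u = 0.9034 × 1.31 km/0.359 km = 3.3 g/cm³.

3.3 g/cm³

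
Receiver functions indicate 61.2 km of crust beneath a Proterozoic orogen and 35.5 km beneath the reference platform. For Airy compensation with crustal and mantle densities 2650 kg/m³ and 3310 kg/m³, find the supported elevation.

Excess crust Δ = 61.2 km − 35.5 km = 25.7 km, split between elevation h and root r with h + r = Δ.
Airy balance ρ_c h = (ρ_m − ρ_c) r gives r = h ρ_c/(ρ_m − ρ_c), so h (1 + ρ_c/(ρ_m − ρ_c)) = Δ, i.e. h = Δ (ρ_m − ρ_c)/ρ_m.
h = 25.7 km × 660/3310 = 5.12 km.

5.12 km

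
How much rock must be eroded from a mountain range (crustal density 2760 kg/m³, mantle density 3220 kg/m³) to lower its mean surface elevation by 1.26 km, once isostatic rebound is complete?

8.82 km

Net drop Δ = e − u = e − e ρ_c/ρ_m = e (ρ_m − ρ_c)/ρ_m.
e = Δ ρ_m/(ρ_m − ρ_c) = 1.26 km × 3220/460 = 8.82 km.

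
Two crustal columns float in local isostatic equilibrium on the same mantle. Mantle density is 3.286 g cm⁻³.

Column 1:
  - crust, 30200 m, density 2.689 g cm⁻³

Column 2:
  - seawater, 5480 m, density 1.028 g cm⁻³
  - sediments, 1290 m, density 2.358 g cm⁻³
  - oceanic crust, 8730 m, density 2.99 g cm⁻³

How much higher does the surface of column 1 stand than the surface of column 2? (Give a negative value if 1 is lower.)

For any compensation level in the mantle, the mantle terms cancel and isostasy reduces to e = (Σt_1 − Σt_2) − (Σ(ρt)_1 − Σ(ρt)_2) / ρ_m.
Σt_1 = 30200 m; Σt_2 = 15500 m; Σ(ρt)_1 = 81207.8; Σ(ρt)_2 = 34777.96 (in m·g cm⁻³).
e = (30200 − 15500) − (81207.8 − 34777.96) / 3.286 = 570 m.

570 m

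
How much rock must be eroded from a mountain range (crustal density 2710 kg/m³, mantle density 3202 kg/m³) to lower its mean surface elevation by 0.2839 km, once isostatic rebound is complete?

1.85 km

Net drop Δ = e − u = e − e ρ_c/ρ_m = e (ρ_m − ρ_c)/ρ_m.
e = Δ ρ_m/(ρ_m − ρ_c) = 0.2839 km × 3202/492 = 1.85 km.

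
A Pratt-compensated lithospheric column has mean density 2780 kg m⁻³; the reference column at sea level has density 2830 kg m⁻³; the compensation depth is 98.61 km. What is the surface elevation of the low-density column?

ρ_ref D = ρ (D + h) → h = D (ρ_ref − ρ)/ρ.
h = 98.61 km × (2830 − 2780)/2780 = 1.77 km.

1.77 km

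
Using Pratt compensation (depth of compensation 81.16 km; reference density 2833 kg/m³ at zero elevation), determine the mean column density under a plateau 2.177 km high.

Pratt balance: ρ_ref D = ρ (D + h).
ρ = ρ_ref D/(D + h) = 2833 × 81.16 km/(81.16 km + 2.177 km) = 2760 kg/m³.

2760 kg/m³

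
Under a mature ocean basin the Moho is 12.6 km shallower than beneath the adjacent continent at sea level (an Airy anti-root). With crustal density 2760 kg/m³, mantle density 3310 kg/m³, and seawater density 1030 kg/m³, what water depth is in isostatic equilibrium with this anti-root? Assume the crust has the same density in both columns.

4.01 km

Replacing a thickness d of crust by seawater at the top must be balanced by replacing crust with mantle at the base: d (ρ_c − ρ_w) = a (ρ_m − ρ_c).
d = a (ρ_m − ρ_c)/(ρ_c − ρ_w) = 12.6 km × 550/1730 = 4.01 km.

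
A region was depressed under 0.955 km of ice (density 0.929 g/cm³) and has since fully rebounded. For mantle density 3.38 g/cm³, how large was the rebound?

0.262 km

Removing the load lets mantle flow back in; uplift u satisfies ρ_ice t = ρ_m u.
u = t ρ_ice/ρ_m = 0.955 km × 0.929/3.38 = 0.262 km.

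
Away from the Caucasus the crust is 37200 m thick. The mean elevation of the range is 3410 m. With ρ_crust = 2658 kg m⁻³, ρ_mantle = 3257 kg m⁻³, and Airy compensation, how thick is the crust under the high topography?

Root depth r = h ρ_c / (ρ_m − ρ_c) = 3410 m × 2658 / 599 = 15130 m.
Total thickness = T + h + r = 37200 m + 3410 m + 15130 m = 55700 m.

55700 m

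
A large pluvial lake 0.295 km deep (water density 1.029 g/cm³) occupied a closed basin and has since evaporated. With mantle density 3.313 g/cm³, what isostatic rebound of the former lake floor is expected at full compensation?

0.0916 km

u = d ρ_w/ρ_m = 0.295 km × 1.029/3.313 = 0.0916 km.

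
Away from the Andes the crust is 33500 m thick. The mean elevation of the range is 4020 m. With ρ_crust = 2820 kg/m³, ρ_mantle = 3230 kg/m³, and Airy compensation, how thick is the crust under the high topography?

65200 m

Root depth r = h ρ_c / (ρ_m − ρ_c) = 4020 m × 2820 / 410 = 27650 m.
Total thickness = T + h + r = 33500 m + 4020 m + 27650 m = 65200 m.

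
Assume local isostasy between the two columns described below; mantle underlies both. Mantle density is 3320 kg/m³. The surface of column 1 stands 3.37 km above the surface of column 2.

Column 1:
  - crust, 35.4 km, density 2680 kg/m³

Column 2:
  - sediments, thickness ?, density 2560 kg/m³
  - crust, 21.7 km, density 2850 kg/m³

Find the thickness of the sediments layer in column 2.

Take the compensation level at the base of the deeper column (depth z_c below the surface of column 1) and equate Σ ρ_i t_i down to z_c; mantle fills any gap and the z_c terms cancel.
Column 1: 35.4×2680 + (z_c − 35.4)×3320
Column 2: 3.37×0 + x×2560 + 21.7×2850 + (z_c − 3.37 − 21.7 − x)×3320
The z_c×3320 term appears on both sides and cancels. Collect the known terms of each column as K = Σ(ρt)_known − 3320 × (depth of known layers): K_1 = 94872 − 3320×35.4 = −22656; K_2 = 61845 − 3320×(3.37 + 21.7) = −21387.4.
Balance: K_1 = K_2 − x×(3320 − 2560), so x = (K_2 − K_1)/(3320 − 2560) = 1268.6/760 = 1.67 km.

1.67 km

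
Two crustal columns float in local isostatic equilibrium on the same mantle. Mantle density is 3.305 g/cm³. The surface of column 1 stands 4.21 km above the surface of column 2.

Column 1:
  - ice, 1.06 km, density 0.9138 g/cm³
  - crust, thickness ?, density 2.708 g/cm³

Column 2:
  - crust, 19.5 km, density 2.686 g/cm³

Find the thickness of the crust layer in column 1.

39.3 km

Take the compensation level at the base of the deeper column (depth z_c below the surface of column 1) and equate Σ ρ_i t_i down to z_c; mantle fills any gap and the z_c terms cancel.
Column 1: 1.06×0.9138 + x×2.708 + (z_c − 1.06 − x)×3.305
Column 2: 4.21×0 + 19.5×2.686 + (z_c − 4.21 − 19.5)×3.305
The z_c×3.305 term appears on both sides and cancels. Collect the known terms of each column as K = Σ(ρt)_known − 3.305 × (depth of known layers): K_1 = 0.968628 − 3.305×1.06 = −2.534672; K_2 = 52.377 − 3.305×(4.21 + 19.5) = −25.98455.
Balance: K_1 − x×(3.305 − 2.708) = K_2, so x = (K_1 − K_2)/(3.305 − 2.708) = 23.4499/0.597 = 39.3 km.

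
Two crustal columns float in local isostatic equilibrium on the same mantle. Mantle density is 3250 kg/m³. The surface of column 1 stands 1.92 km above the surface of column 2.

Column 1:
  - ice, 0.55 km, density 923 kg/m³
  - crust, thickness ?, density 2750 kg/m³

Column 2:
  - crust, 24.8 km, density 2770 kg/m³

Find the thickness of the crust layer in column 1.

Take the compensation level at the base of the deeper column (depth z_c below the surface of column 1) and equate Σ ρ_i t_i down to z_c; mantle fills any gap and the z_c terms cancel.
Column 1: 0.55×923 + x×2750 + (z_c − 0.55 − x)×3250
Column 2: 1.92×0 + 24.8×2770 + (z_c − 1.92 − 24.8)×3250
The z_c×3250 term appears on both sides and cancels. Collect the known terms of each column as K = Σ(ρt)_known − 3250 × (depth of known layers): K_1 = 507.65 − 3250×0.55 = −1279.85; K_2 = 68696 − 3250×(1.92 + 24.8) = −18144.
Balance: K_1 − x×(3250 − 2750) = K_2, so x = (K_1 − K_2)/(3250 − 2750) = 16864.2/500 = 33.7 km.

33.7 km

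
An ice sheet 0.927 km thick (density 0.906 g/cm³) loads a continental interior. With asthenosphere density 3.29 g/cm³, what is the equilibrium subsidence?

Isostatic balance requires: the ice load ρ_ice t is balanced by mantle displaced below, ρ_m s.
s = t ρ_ice / ρ_m = 0.927 km × 0.906/3.29 = 0.255 km.

0.255 km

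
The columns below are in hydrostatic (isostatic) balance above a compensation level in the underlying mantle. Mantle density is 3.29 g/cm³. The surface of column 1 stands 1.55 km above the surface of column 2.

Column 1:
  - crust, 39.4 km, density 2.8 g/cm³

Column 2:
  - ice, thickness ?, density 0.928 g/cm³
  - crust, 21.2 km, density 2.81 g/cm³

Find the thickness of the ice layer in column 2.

1.71 km

Take the compensation level at the base of the deeper column (depth z_c below the surface of column 1) and equate Σ ρ_i t_i down to z_c; mantle fills any gap and the z_c terms cancel.
Column 1: 39.4×2.8 + (z_c − 39.4)×3.29
Column 2: 1.55×0 + x×0.928 + 21.2×2.81 + (z_c − 1.55 − 21.2 − x)×3.29
The z_c×3.29 term appears on both sides and cancels. Collect the known terms of each column as K = Σ(ρt)_known − 3.29 × (depth of known layers): K_1 = 110.32 − 3.29×39.4 = −19.306; K_2 = 59.572 − 3.29×(1.55 + 21.2) = −15.2755.
Balance: K_1 = K_2 − x×(3.29 − 0.928), so x = (K_2 − K_1)/(3.29 − 0.928) = 4.0305/2.362 = 1.71 km.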